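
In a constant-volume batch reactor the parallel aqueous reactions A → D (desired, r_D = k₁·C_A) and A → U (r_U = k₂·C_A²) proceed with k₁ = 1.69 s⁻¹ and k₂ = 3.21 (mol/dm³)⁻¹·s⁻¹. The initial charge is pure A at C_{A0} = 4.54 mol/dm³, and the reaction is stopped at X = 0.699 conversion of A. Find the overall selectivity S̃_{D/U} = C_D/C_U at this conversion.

C_A = C_{A0}(1−X) = 1.367 mol/dm³.
Along a PFR/batch, dC_D/dC_A = −r_D/(r_D+r_U) = −k₁/(k₁+k₂·C_A).
Integrating from C_{A0} to C_A: C_D = (1.69/3.21)·ln[(1.69+3.21·4.54)/(1.69+3.21·1.37)] = 0.5265·ln(16.26/6.077) = 0.5183 mol/dm³.
C_U = (C_{A0}−C_A)−C_D = 2.655 mol/dm³; S̃_{D/U} = 0.5183/2.655 = 0.195.

0.195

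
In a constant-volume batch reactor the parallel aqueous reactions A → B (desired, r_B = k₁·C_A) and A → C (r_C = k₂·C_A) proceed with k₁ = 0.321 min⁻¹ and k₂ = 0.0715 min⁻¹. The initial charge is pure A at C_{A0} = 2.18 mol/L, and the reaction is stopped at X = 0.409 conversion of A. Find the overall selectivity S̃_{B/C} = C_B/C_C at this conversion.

C_A = C_{A0}(1−X) = 1.288 mol/L.
Both paths are first order in A, so the instantaneous fraction to B is constant: dC_B/d(−C_A) = k₁/(k₁+k₂) = 0.8178.
C_B = 0.8178·(C_{A0}−C_A) = 0.8178×0.8916 = 0.729 mol/L.
C_C = (C_{A0}−C_A)−C_B = 0.1624 mol/L; S̃_{B/C} = 0.7292/0.1624 = 4.49.

4.49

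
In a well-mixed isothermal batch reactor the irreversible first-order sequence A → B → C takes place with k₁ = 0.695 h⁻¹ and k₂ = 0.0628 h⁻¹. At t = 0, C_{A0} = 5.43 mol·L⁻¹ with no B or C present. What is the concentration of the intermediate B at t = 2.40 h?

Solving the coupled first-order balances gives C_B(t) = [k₁/(k₂−k₁)]·C_{A0}·(e^(−k₁t) − e^(−k₂t)).
e^(−k₁t) = e^(−0.695×2.40) = e^(−1.668) = 0.1886; e^(−k₂t) = e^(−0.1507) = 0.8601.
C_B = 0.695×5.43/(0.0628−0.695) × (0.1886−0.8601) = (-5.969)×(-0.6715) = 4.008 mol·L⁻¹.

4.01 mol·L⁻¹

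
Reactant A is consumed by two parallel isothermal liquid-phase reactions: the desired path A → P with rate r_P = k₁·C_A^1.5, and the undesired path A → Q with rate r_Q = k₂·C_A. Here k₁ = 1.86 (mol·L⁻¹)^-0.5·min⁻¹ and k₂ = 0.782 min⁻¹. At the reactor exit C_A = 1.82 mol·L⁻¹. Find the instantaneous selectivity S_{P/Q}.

S_{P/Q} = r_P/r_Q = (k₁·C_A^1.5)/(k₂·C_A) = (k₁/k₂)·C_A^0.5.
= (1.86×1.820^1.5) / (0.782×1.820) = 4.567/1.423 = 3.21.

3.21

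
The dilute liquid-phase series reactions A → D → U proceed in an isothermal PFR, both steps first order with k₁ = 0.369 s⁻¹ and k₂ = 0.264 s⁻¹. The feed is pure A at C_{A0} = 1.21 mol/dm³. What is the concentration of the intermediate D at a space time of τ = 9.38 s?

0.224 mol/dm³

For first-order series with pure A initially, C_D(τ) = k₁C_{A0}/(k₂−k₁)·(e^(−k₁τ) − e^(−k₂τ)).
e^(−k₁τ) = e^(−0.369×9.38) = e^(−3.461) = 0.03139; e^(−k₂τ) = e^(−2.476) = 0.08405.
C_D = 0.369×1.21/(0.264−0.369) × (0.03139−0.08405) = (-4.252)×(-0.05266) = 0.2239 mol/dm³.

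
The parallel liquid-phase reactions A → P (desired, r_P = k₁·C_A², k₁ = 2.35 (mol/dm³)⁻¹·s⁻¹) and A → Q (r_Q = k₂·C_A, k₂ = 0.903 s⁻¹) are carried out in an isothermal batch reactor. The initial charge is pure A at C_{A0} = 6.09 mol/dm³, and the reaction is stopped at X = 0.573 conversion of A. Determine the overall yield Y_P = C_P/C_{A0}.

0.524

C_A = C_{A0}(1−X) = 2.600 mol/dm³.
Along a PFR/batch, dC_Q/dC_A = −r_Q/(r_P+r_Q) = −k₂/(k₂+k₁·C_A).
Integrating from C_{A0} to C_A: C_Q = (0.903/2.35)·ln[(0.903+2.35·6.09)/(0.903+2.35·2.60)] = 0.3843·ln(15.21/7.014) = 0.2975 mol/dm³.
Then C_P = (C_{A0}−C_A) − C_Q = 3.490 − 0.2975 = 3.192 mol/dm³.
Y_P = C_P/C_{A0} = 3.192/6.09 = 0.524.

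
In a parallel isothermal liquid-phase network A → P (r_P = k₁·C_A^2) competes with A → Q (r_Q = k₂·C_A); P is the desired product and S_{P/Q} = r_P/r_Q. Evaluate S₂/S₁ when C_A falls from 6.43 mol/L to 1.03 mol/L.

0.160

S_{P/Q} = (k₁/k₂)·C_A, so S₂/S₁ = (C_{A,2}/C_{A,1}).
= 1.03/6.43 = 0.160.
Selectivity toward P falls as C_A falls — high-concentration operation is favoured.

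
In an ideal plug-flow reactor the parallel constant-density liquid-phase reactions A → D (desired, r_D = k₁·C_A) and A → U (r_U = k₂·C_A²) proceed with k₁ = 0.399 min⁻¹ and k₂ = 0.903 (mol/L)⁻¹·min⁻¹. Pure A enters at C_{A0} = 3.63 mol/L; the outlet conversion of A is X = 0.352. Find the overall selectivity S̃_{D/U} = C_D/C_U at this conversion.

0.150

C_A = C_{A0}(1−X) = 2.352 mol/L.
Along a PFR/batch, dC_D/dC_A = −r_D/(r_D+r_U) = −k₁/(k₁+k₂·C_A).
Integrating from C_{A0} to C_A: C_D = (0.399/0.903)·ln[(0.399+0.903·3.63)/(0.399+0.903·2.35)] = 0.4419·ln(3.677/2.523) = 0.1664 mol/L.
C_U = (C_{A0}−C_A)−C_D = 1.111 mol/L; S̃_{D/U} = 0.1664/1.111 = 0.150.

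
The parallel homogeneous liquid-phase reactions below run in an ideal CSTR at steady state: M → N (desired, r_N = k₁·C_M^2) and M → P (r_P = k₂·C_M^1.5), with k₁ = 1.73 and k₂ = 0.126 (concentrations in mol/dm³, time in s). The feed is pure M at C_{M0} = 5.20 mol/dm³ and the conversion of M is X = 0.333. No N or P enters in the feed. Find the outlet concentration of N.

1.67 mol/dm³

Exit C_M = C_{M0}(1−X) = 5.20×0.667 = 3.468 mol/dm³.
Rates in a CSTR are evaluated at the outlet concentration: r_N = 1.73×3.468^2 = 20.81, r_P = 0.126×3.468^1.5 = 0.8139.
Fraction of consumed M going to N: r_N/(r_N+r_P) = 0.9624.
C_N = 0.9624·C_{M0}·X = 0.9624×5.20×0.333 = 1.67 mol/dm³.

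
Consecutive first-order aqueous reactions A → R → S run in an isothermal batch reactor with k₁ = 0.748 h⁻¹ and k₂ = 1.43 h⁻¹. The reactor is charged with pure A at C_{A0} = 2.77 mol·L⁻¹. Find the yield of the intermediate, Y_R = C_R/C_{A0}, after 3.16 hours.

0.0912

The intermediate concentration in a first-order A→B→C sequence is C_R = k₁C_{A0}(e^(−k₁t) − e^(−k₂t))/(k₂−k₁).
e^(−k₁t) = e^(−0.748×3.16) = e^(−2.364) = 0.09407; e^(−k₂t) = e^(−4.519) = 0.01090.
C_R = 0.748×2.77/(1.43−0.748) × (0.09407−0.01090) = 3.038×0.08317 = 0.2527 mol·L⁻¹.
Y_R = C_R/C_{A0} = 0.2527/2.77 = 0.0912.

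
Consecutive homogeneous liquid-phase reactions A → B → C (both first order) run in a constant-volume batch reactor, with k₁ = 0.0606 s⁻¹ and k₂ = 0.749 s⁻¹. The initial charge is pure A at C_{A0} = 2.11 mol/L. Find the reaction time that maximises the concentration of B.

3.65 s

For first-order series the maximum of C_B occurs at t_opt = ln(k₂/k₁)/(k₂−k₁).
= ln(0.749/0.0606)/(0.749−0.0606) = ln(12.36)/0.6884 = 2.514/0.6884 = 3.65 s.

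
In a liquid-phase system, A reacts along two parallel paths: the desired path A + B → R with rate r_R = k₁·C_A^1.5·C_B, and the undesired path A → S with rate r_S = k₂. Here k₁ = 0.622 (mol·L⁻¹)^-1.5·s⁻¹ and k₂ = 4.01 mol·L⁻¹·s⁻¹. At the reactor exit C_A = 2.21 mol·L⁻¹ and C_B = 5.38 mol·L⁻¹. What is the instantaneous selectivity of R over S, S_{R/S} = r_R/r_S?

2.74

S_{R/S} = r_R/r_S = (k₁·C_A^1.5·C_B)/(k₂) = (k₁/k₂)·C_A^1.5·C_B.
= (0.622×2.210^1.5×5.380) / (4.01) = 10.99/4.010 = 2.74.
Since the desired path is higher order in A, keeping C_A high (PFR or concentrated feed) favours R.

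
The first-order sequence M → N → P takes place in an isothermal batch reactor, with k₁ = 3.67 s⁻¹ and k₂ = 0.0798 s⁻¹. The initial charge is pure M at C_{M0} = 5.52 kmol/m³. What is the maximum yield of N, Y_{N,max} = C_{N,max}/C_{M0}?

At the optimum, C_{N,max}/C_{M0} = (k₁/k₂)^[k₂/(k₂−k₁)].
= (3.67/0.0798)^(0.0798/(0.0798−3.67)) = (45.99)^(-0.02223) = 0.9184.

0.918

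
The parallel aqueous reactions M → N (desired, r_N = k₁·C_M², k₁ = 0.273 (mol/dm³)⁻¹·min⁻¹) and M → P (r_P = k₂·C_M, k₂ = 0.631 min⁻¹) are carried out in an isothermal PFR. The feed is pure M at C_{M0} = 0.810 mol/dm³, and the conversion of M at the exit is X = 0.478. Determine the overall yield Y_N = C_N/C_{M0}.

0.100

C_M = C_{M0}(1−X) = 0.4228 mol/dm³.
Along a PFR/batch, dC_P/dC_M = −r_P/(r_N+r_P) = −k₂/(k₂+k₁·C_M).
Integrating from C_{M0} to C_M: C_P = (0.631/0.273)·ln[(0.631+0.273·0.810)/(0.631+0.273·0.423)] = 2.311·ln(0.8521/0.7464) = 0.3061 mol/dm³.
Then C_N = (C_{M0}−C_M) − C_P = 0.3872 − 0.3061 = 0.08107 mol/dm³.
Y_N = C_N/C_{M0} = 0.08107/0.810 = 0.100.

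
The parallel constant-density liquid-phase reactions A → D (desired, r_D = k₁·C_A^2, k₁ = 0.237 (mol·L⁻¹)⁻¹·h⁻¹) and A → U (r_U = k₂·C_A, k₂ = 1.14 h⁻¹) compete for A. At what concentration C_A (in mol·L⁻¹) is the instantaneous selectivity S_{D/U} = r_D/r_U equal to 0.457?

S_{D/U} = (k₁/k₂)·C_A ⇒ C_A = S·k₂/k₁.
= 0.457×1.14/0.237 = 2.20 mol·L⁻¹.

2.20 mol·L⁻¹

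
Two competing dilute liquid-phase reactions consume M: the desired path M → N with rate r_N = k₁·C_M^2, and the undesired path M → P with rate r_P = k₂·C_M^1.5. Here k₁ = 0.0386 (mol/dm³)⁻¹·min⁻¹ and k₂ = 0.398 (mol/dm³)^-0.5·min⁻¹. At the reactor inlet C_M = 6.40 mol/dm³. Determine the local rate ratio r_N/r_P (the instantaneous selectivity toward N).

S_{N/P} = r_N/r_P = (k₁·C_M^2)/(k₂·C_M^1.5) = (k₁/k₂)·C_M^0.5.
= (0.0386×6.400^2) / (0.398×6.400^1.5) = 1.581/6.444 = 0.245.

0.245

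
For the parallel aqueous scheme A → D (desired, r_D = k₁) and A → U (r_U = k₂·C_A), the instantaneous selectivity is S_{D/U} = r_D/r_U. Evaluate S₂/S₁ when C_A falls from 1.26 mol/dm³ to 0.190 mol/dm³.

6.63

S_{D/U} = (k₁/k₂)·C_A⁻¹, so S₂/S₁ = (C_{A,2}/C_{A,1})⁻¹.
= 1.26/0.190 = 6.63.
Selectivity toward D rises as C_A falls — low-concentration operation is favoured.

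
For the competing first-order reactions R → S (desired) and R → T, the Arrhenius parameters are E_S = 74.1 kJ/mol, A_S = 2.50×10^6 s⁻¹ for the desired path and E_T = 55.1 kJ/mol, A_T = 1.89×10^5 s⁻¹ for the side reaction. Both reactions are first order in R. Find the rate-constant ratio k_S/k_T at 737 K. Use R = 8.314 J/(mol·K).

k_S/k_T = (A_S/A_T)·exp[−(E_S−E_T)/(RT)] = (A_S/A_T)·exp[(E_T−E_S)/(RT)].
(E_T−E_S)/(RT) = (55.1−74.1)×10³/(8.314×737) = -19000/6127 = -3.101.
k_S/k_T = (2.50×10^6/1.89×10^5)·exp(-3.101) = 13.23 × 0.04501 = 0.595.

0.595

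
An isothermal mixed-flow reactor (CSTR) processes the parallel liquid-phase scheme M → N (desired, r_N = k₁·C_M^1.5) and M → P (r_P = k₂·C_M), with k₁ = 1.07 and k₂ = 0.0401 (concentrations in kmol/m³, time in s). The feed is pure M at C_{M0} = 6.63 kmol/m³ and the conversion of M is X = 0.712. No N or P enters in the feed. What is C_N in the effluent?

4.60 kmol/m³

Exit C_M = C_{M0}(1−X) = 6.63×0.288 = 1.909 kmol/m³.
In a CSTR the entire volume is at exit conditions, so r_N = 1.07×1.909^1.5 = 2.823 and r_P = 0.0401×1.909 = 0.07657.
Fraction of consumed M going to N: r_N/(r_N+r_P) = 0.9736.
C_N = 0.9736·C_{M0}·X = 0.9736×6.63×0.712 = 4.60 kmol/m³.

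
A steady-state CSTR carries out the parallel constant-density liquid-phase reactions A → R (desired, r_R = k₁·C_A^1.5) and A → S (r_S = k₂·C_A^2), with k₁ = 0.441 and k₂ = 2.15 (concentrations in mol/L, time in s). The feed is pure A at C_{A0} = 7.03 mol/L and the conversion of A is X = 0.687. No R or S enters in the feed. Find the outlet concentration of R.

Exit C_A = C_{A0}(1−X) = 7.03×0.313 = 2.200 mol/L.
In a CSTR the entire volume is at exit conditions, so r_R = 0.441×2.200^1.5 = 1.439 and r_S = 2.15×2.200^2 = 10.41.
Fraction of consumed A going to R: r_R/(r_R+r_S) = 0.1215.
C_R = 0.1215·C_{A0}·X = 0.1215×7.03×0.687 = 0.587 mol/L.

0.587 mol/L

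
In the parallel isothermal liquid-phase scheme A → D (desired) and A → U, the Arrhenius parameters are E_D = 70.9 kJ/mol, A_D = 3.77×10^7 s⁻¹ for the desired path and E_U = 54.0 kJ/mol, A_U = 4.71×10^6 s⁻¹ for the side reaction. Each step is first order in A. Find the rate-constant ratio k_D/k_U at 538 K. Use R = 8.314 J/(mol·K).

0.183

k_D/k_U = (A_D/A_U)·exp[−(E_D−E_U)/(RT)] = (A_D/A_U)·exp[(E_U−E_D)/(RT)].
(E_U−E_D)/(RT) = (54.0−70.9)×10³/(8.314×538) = -16900/4473 = -3.778.
k_D/k_U = (3.77×10^7/4.71×10^6)·exp(-3.778) = 8.004 × 0.02286 = 0.183.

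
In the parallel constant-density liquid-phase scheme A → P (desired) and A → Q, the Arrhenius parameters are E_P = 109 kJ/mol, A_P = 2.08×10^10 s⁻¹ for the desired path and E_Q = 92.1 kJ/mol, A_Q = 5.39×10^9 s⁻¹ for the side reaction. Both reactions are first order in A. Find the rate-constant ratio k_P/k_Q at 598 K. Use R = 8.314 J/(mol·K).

0.129

k_P/k_Q = (A_P/A_Q)·exp[−(E_P−E_Q)/(RT)] = (A_P/A_Q)·exp[(E_Q−E_P)/(RT)].
(E_Q−E_P)/(RT) = (92.1−109)×10³/(8.314×598) = -16900/4972 = -3.399.
k_P/k_Q = (2.08×10^10/5.39×10^9)·exp(-3.399) = 3.859 × 0.03340 = 0.129.
Since E_P > E_Q, raising the temperature improves selectivity toward P.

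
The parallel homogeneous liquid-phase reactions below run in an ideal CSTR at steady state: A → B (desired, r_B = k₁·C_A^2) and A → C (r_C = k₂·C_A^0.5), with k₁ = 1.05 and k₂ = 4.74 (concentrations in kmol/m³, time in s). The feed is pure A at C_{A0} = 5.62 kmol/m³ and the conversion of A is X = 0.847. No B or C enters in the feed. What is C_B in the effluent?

Exit C_A = C_{A0}(1−X) = 5.62×0.153 = 0.8599 kmol/m³.
A CSTR operates uniformly at the exit composition, giving r_B = 0.7763 and r_C = 4.395 (each k·C_A^n at C_A = 0.8599).
Fraction of consumed A going to B: r_B/(r_B+r_C) = 0.1501.
C_B = 0.1501·C_{A0}·X = 0.1501×5.62×0.847 = 0.715 kmol/m³.

0.715 kmol/m³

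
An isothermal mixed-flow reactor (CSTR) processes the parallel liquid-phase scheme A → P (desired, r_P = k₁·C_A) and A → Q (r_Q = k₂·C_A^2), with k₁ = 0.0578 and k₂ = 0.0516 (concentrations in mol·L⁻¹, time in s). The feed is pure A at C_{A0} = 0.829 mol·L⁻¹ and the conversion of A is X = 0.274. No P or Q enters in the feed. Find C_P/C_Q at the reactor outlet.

Exit C_A = C_{A0}(1−X) = 0.829×0.726 = 0.6019 mol·L⁻¹.
A CSTR operates uniformly at the exit composition, giving r_P = 0.03479 and r_Q = 0.01869 (each k·C_A^n at C_A = 0.6019).
Overall selectivity = C_P/C_Q = r_Pτ/(r_Qτ) = r_P/r_Q = 1.86.

1.86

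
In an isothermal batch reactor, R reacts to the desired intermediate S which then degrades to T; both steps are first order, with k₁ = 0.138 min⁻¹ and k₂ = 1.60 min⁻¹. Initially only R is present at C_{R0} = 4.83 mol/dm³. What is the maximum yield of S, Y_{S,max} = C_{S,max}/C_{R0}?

0.0684

For a first-order series the maximum intermediate yield is C_{S,max}/C_{R0} = (k₁/k₂)^[k₂/(k₂−k₁)].
= (0.138/1.60)^(1.60/(1.60−0.138)) = (0.08625)^(1.094) = 0.06844.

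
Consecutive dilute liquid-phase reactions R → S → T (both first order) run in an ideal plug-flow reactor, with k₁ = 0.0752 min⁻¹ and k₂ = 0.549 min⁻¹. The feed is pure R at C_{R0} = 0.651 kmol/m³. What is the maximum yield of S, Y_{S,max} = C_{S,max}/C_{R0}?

0.0999

For a first-order series the maximum intermediate yield is C_{S,max}/C_{R0} = (k₁/k₂)^[k₂/(k₂−k₁)].
= (0.0752/0.549)^(0.549/(0.549−0.0752)) = (0.1370)^(1.159) = 0.09991.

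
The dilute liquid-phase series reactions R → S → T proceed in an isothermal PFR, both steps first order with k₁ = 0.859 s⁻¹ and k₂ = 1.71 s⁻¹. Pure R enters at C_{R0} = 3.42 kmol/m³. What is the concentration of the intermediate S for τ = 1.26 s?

Solving the coupled first-order balances gives C_S(τ) = [k₁/(k₂−k₁)]·C_{R0}·(e^(−k₁τ) − e^(−k₂τ)).
e^(−k₁τ) = e^(−0.859×1.26) = e^(−1.082) = 0.3388; e^(−k₂τ) = e^(−2.155) = 0.1159.
C_S = 0.859×3.42/(1.71−0.859) × (0.3388−0.1159) = 3.452×0.2229 = 0.7693 kmol/m³.

0.769 kmol/m³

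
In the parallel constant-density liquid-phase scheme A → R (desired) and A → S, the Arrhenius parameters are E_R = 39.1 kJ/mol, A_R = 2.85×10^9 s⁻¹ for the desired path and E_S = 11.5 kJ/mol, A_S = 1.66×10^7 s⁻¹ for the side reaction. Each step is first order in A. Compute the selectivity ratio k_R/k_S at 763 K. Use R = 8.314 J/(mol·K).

k_R/k_S = (A_R/A_S)·exp[−(E_R−E_S)/(RT)] = (A_R/A_S)·exp[(E_S−E_R)/(RT)].
(E_S−E_R)/(RT) = (11.5−39.1)×10³/(8.314×763) = -27600/6344 = -4.351.
k_R/k_S = (2.85×10^9/1.66×10^7)·exp(-4.351) = 171.7 × 0.01290 = 2.21.

2.21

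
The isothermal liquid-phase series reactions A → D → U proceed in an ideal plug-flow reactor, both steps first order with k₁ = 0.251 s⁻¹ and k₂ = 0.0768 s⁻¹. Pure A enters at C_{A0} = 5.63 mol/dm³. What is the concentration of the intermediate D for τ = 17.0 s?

For first-order series with pure A initially, C_D(τ) = k₁C_{A0}/(k₂−k₁)·(e^(−k₁τ) − e^(−k₂τ)).
e^(−k₁τ) = e^(−0.251×17.0) = e^(−4.267) = 0.01402; e^(−k₂τ) = e^(−1.306) = 0.2710.
C_D = 0.251×5.63/(0.0768−0.251) × (0.01402−0.2710) = (-8.112)×(-0.2570) = 2.085 mol/dm³.

2.08 mol/dm³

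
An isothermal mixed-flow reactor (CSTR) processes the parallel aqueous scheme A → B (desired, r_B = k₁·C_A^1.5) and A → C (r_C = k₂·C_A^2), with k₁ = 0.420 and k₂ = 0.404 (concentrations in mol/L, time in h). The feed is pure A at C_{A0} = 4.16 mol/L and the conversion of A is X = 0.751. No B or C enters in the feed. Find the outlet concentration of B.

Exit C_A = C_{A0}(1−X) = 4.16×0.249 = 1.036 mol/L.
A CSTR operates uniformly at the exit composition, giving r_B = 0.4428 and r_C = 0.4335 (each k·C_A^n at C_A = 1.036).
Fraction of consumed A going to B: r_B/(r_B+r_C) = 0.5053.
C_B = 0.5053·C_{A0}·X = 0.5053×4.16×0.751 = 1.58 mol/L.

1.58 mol/L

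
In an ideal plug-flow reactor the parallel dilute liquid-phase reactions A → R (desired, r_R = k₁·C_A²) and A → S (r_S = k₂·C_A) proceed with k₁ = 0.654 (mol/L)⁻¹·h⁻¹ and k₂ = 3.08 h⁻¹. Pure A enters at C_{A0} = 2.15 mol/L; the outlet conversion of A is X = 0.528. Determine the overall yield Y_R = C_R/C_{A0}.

0.132

C_A = C_{A0}(1−X) = 1.015 mol/L.
Along a PFR/batch, dC_S/dC_A = −r_S/(r_R+r_S) = −k₂/(k₂+k₁·C_A).
Integrating from C_{A0} to C_A: C_S = (3.08/0.654)·ln[(3.08+0.654·2.15)/(3.08+0.654·1.01)] = 4.709·ln(4.486/3.744) = 0.8520 mol/L.
Then C_R = (C_{A0}−C_A) − C_S = 1.135 − 0.8520 = 0.2832 mol/L.
Y_R = C_R/C_{A0} = 0.2832/2.15 = 0.132.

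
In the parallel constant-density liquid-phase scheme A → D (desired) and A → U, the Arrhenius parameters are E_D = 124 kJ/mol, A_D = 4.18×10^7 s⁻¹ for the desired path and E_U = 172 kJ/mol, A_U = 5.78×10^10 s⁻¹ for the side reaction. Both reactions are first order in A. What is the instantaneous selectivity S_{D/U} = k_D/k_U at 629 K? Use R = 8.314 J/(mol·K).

7.01

Since both paths have the same order in A, the concentration cancels and S_{D/U} = k_D/k_U = (A_D/A_U)·exp[(E_U−E_D)/(RT)].
(E_U−E_D)/(RT) = (172−124)×10³/(8.314×629) = 48000/5230 = 9.179.
k_D/k_U = (4.18×10^7/5.78×10^10)·exp(9.179) = 7.232×10^-4 × 9688 = 7.01.
Since E_D < E_U, lowering the temperature improves selectivity toward D.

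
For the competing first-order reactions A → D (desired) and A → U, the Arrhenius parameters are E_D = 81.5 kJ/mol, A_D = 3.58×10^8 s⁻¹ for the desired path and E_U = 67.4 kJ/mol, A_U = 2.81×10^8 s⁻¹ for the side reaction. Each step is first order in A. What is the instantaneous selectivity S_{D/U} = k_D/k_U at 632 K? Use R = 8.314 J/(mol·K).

With equal orders, S_{D/U} = k_D/k_U = (A_D/A_U)·exp[(E_U−E_D)/(RT)].
(E_U−E_D)/(RT) = (67.4−81.5)×10³/(8.314×632) = -14100/5254 = -2.683.
k_D/k_U = (3.58×10^8/2.81×10^8)·exp(-2.683) = 1.274 × 0.06833 = 0.0871.

0.0871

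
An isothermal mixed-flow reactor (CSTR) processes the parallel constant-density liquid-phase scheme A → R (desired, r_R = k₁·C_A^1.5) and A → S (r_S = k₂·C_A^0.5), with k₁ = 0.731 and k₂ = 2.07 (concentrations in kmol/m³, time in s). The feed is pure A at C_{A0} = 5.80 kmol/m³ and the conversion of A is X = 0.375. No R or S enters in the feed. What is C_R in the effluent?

1.22 kmol/m³

Exit C_A = C_{A0}(1−X) = 5.80×0.625 = 3.625 kmol/m³.
Rates in a CSTR are evaluated at the outlet concentration: r_R = 0.731×3.625^1.5 = 5.045, r_S = 2.07×3.625^0.5 = 3.941.
Fraction of consumed A going to R: r_R/(r_R+r_S) = 0.5614.
C_R = 0.5614·C_{A0}·X = 0.5614×5.80×0.375 = 1.22 kmol/m³.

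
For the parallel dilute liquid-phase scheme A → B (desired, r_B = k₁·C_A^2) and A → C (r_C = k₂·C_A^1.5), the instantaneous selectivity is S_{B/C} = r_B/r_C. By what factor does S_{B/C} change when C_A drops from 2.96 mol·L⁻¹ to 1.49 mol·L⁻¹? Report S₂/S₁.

0.709

S_{B/C} = (k₁/k₂)·C_A^0.5, so S₂/S₁ = (C_{A,2}/C_{A,1})^0.5.
= (1.49/2.96)^0.5 = (0.5034)^0.5 = 0.709.
Selectivity toward B falls as C_A falls — high-concentration operation is favoured.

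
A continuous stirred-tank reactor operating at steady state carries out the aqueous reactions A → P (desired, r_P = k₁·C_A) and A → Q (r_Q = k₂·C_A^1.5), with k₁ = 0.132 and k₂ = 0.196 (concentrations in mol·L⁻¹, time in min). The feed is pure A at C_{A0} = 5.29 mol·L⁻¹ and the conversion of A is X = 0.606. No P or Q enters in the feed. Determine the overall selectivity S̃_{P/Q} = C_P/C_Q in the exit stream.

Exit C_A = C_{A0}(1−X) = 5.29×0.394 = 2.084 mol·L⁻¹.
A CSTR operates uniformly at the exit composition, giving r_P = 0.2751 and r_Q = 0.5898 (each k·C_A^n at C_A = 2.084).
Overall selectivity = C_P/C_Q = r_Pτ/(r_Qτ) = r_P/r_Q = 0.466.

0.466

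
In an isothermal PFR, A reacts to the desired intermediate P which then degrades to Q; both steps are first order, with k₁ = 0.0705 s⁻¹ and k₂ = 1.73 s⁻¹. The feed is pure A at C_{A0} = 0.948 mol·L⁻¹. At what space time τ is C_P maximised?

1.93 s

The intermediate peaks when r₁ = r₂, i.e. k₁e^(−k₁τ) = k₂e^(−k₂τ), giving τ_opt = ln(k₂/k₁)/(k₂−k₁).
= ln(1.73/0.0705)/(1.73−0.0705) = ln(24.54)/1.659 = 3.200/1.659 = 1.93 s.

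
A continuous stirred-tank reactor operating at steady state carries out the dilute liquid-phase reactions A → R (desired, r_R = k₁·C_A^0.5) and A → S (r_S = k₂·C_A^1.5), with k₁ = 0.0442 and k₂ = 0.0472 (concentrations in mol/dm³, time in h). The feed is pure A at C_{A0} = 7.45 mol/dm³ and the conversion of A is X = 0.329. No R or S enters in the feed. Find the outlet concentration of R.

0.387 mol/dm³

Exit C_A = C_{A0}(1−X) = 7.45×0.671 = 4.999 mol/dm³.
Rates in a CSTR are evaluated at the outlet concentration: r_R = 0.0442×4.999^0.5 = 0.09882, r_S = 0.0472×4.999^1.5 = 0.5275.
Fraction of consumed A going to R: r_R/(r_R+r_S) = 0.1578.
C_R = 0.1578·C_{A0}·X = 0.1578×7.45×0.329 = 0.387 mol/dm³.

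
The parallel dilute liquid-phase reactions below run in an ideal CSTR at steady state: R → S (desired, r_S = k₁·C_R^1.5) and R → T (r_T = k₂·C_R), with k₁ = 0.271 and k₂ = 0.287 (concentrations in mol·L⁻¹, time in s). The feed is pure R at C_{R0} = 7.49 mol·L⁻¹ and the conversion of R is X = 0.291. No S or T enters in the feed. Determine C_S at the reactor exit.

Exit C_R = C_{R0}(1−X) = 7.49×0.709 = 5.310 mol·L⁻¹.
A CSTR operates uniformly at the exit composition, giving r_S = 3.316 and r_T = 1.524 (each k·C_R^n at C_R = 5.310).
Fraction of consumed R going to S: r_S/(r_S+r_T) = 0.6851.
C_S = 0.6851·C_{R0}·X = 0.6851×7.49×0.291 = 1.49 mol·L⁻¹.

1.49 mol·L⁻¹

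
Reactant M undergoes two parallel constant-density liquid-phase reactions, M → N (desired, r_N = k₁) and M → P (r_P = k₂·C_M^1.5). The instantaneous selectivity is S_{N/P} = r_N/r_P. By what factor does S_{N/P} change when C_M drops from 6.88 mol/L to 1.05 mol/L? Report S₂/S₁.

16.8

S_{N/P} = (k₁/k₂)·C_M^-1.5, so S₂/S₁ = (C_{M,2}/C_{M,1})^-1.5.
= (1.05/6.88)^(-1.5) = (0.1526)^(-1.5) = 16.8.
Selectivity toward N rises as C_M falls — low-concentration operation is favoured.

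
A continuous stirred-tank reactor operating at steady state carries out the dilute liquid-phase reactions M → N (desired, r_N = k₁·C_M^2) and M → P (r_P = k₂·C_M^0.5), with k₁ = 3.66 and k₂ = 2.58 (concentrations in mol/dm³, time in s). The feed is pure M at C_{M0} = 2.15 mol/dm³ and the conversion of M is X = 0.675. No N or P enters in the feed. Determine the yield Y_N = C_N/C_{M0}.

0.306

Exit C_M = C_{M0}(1−X) = 2.15×0.325 = 0.6987 mol/dm³.
A CSTR operates uniformly at the exit composition, giving r_N = 1.787 and r_P = 2.157 (each k·C_M^n at C_M = 0.6987).
Fraction of consumed M going to N: r_N/(r_N+r_P) = 0.4531.
C_N = 0.4531·C_{M0}·X = 0.4531×2.15×0.675 = 0.658 mol/dm³; Y_N = C_N/C_{M0} = 0.306.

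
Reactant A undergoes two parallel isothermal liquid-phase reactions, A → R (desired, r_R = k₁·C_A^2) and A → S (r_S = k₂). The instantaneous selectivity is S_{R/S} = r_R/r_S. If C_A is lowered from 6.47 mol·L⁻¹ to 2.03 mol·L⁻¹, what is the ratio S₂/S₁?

0.0984

S_{R/S} = (k₁/k₂)·C_A^2, so S₂/S₁ = (C_{A,2}/C_{A,1})^2.
= (2.03/6.47)^2 = (0.3138)^2 = 0.0984.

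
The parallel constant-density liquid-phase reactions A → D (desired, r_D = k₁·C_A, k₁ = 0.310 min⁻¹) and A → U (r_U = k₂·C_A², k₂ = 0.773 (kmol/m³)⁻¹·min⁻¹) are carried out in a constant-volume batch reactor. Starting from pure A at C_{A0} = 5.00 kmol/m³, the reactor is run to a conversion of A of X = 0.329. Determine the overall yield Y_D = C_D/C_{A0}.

C_A = C_{A0}(1−X) = 3.355 kmol/m³.
Along a PFR/batch, dC_D/dC_A = −r_D/(r_D+r_U) = −k₁/(k₁+k₂·C_A).
Integrating from C_{A0} to C_A: C_D = (0.310/0.773)·ln[(0.310+0.773·5.00)/(0.310+0.773·3.36)] = 0.4010·ln(4.175/2.903) = 0.1457 kmol/m³.
Y_D = C_D/C_{A0} = 0.1457/5.00 = 0.0291.

0.0291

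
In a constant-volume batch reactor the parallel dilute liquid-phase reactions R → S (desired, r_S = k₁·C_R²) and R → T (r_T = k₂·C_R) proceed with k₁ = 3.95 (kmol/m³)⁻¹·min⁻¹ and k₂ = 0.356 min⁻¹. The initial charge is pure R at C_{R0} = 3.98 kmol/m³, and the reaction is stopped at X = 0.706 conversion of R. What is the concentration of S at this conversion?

C_R = C_{R0}(1−X) = 1.170 kmol/m³.
Along a PFR/batch, dC_T/dC_R = −r_T/(r_S+r_T) = −k₂/(k₂+k₁·C_R).
Integrating from C_{R0} to C_R: C_T = (0.356/3.95)·ln[(0.356+3.95·3.98)/(0.356+3.95·1.17)] = 0.09013·ln(16.08/4.978) = 0.1057 kmol/m³.
Then C_S = (C_{R0}−C_R) − C_T = 2.810 − 0.1057 = 2.704 kmol/m³.

2.70 kmol/m³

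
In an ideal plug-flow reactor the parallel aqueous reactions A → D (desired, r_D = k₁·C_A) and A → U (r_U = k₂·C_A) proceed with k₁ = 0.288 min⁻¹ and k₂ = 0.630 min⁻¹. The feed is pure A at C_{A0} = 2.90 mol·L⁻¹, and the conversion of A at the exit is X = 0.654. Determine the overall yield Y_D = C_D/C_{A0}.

0.205

C_A = C_{A0}(1−X) = 1.003 mol·L⁻¹.
Both paths are first order in A, so the instantaneous fraction to D is constant: dC_D/d(−C_A) = k₁/(k₁+k₂) = 0.3137.
C_D = 0.3137·(C_{A0}−C_A) = 0.3137×1.897 = 0.595 mol·L⁻¹.
Y_D = C_D/C_{A0} = 0.5950/2.90 = 0.205.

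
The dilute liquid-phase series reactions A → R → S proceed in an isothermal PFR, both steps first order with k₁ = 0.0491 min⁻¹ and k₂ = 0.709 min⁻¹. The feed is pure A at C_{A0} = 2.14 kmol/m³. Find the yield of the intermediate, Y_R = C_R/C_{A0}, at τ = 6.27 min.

The intermediate concentration in a first-order A→B→C sequence is C_R = k₁C_{A0}(e^(−k₁τ) − e^(−k₂τ))/(k₂−k₁).
e^(−k₁τ) = e^(−0.0491×6.27) = e^(−0.3079) = 0.7350; e^(−k₂τ) = e^(−4.445) = 0.01173.
C_R = 0.0491×2.14/(0.709−0.0491) × (0.7350−0.01173) = 0.1592×0.7233 = 0.1152 kmol/m³.
Y_R = C_R/C_{A0} = 0.1152/2.14 = 0.0538.

0.0538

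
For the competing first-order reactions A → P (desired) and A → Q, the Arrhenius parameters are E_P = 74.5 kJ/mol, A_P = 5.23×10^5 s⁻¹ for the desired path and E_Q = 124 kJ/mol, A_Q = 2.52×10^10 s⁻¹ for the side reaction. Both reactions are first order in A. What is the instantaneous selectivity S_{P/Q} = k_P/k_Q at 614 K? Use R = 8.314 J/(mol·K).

0.338

k_P/k_Q = (A_P/A_Q)·exp[−(E_P−E_Q)/(RT)] = (A_P/A_Q)·exp[(E_Q−E_P)/(RT)].
(E_Q−E_P)/(RT) = (124−74.5)×10³/(8.314×614) = 49500/5105 = 9.697.
k_P/k_Q = (5.23×10^5/2.52×10^10)·exp(9.697) = 2.075×10^-5 × 16265 = 0.338.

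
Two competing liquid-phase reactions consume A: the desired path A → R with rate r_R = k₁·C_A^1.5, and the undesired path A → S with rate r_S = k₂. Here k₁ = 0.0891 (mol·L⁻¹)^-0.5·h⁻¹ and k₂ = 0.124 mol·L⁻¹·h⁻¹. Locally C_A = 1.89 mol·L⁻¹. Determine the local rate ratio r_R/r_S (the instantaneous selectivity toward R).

S_{R/S} = r_R/r_S = (k₁·C_A^1.5)/(k₂) = (k₁/k₂)·C_A^1.5.
= (0.0891×1.890^1.5) / (0.124) = 0.2315/0.1240 = 1.87.
Since the desired path is higher order in A, keeping C_A high (PFR or concentrated feed) favours R.

1.87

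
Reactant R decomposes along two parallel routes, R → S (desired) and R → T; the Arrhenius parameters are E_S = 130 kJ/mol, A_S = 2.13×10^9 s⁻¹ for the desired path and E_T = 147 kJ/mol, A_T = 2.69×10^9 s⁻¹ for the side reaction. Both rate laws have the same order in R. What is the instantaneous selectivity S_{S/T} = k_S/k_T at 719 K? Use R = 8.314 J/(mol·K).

k_S/k_T = (A_S/A_T)·exp[−(E_S−E_T)/(RT)] = (A_S/A_T)·exp[(E_T−E_S)/(RT)].
(E_T−E_S)/(RT) = (147−130)×10³/(8.314×719) = 17000/5978 = 2.844.
k_S/k_T = (2.13×10^9/2.69×10^9)·exp(2.844) = 0.7918 × 17.18 = 13.6.
Since E_S < E_T, lowering the temperature improves selectivity toward S.

13.6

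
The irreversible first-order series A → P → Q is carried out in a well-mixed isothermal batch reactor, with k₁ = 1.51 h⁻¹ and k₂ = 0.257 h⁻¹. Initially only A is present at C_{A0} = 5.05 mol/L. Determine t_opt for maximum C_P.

The intermediate peaks when r₁ = r₂, i.e. k₁e^(−k₁t) = k₂e^(−k₂t), giving t_opt = ln(k₂/k₁)/(k₂−k₁).
= ln(0.257/1.51)/(0.257−1.51) = ln(0.1702)/-1.253 = -1.771/-1.253 = 1.41 h.

1.41 h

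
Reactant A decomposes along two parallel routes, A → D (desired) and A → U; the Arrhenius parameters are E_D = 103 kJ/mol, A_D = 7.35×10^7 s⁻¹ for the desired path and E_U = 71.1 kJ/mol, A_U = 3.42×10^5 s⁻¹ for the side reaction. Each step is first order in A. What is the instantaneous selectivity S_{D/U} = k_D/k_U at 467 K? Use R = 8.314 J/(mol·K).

k_D/k_U = (A_D/A_U)·exp[−(E_D−E_U)/(RT)] = (A_D/A_U)·exp[(E_U−E_D)/(RT)].
(E_U−E_D)/(RT) = (71.1−103)×10³/(8.314×467) = -31900/3883 = -8.216.
k_D/k_U = (7.35×10^7/3.42×10^5)·exp(-8.216) = 214.9 × 2.703×10^-4 = 0.0581.

0.0581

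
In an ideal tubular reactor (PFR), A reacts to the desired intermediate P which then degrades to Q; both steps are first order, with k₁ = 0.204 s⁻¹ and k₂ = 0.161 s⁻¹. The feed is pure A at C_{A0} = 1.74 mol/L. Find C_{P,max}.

For a first-order series the maximum intermediate yield is C_{P,max}/C_{A0} = (k₁/k₂)^[k₂/(k₂−k₁)].
= (0.204/0.161)^(0.161/(0.161−0.204)) = (1.267)^(-3.744) = 0.4122.
C_{P,max} = 0.4122×1.74 = 0.717 mol/L.

0.717 mol/L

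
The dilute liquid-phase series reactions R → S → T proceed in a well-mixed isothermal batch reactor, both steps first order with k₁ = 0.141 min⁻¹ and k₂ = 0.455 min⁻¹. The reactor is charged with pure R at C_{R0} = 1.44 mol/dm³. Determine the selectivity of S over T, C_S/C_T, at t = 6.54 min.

0.348

For first-order series with pure R initially, C_S(t) = k₁C_{R0}/(k₂−k₁)·(e^(−k₁t) − e^(−k₂t)).
e^(−k₁t) = e^(−0.141×6.54) = e^(−0.9221) = 0.3977; e^(−k₂t) = e^(−2.976) = 0.05101.
C_S = 0.141×1.44/(0.455−0.141) × (0.3977−0.05101) = 0.6466×0.3467 = 0.2242 mol/dm³.
C_R = C_{R0}e^(−k₁t) = 0.5726 mol/dm³, so C_T = C_{R0}−C_R−C_S = 0.6432 mol/dm³; C_S/C_T = 0.348.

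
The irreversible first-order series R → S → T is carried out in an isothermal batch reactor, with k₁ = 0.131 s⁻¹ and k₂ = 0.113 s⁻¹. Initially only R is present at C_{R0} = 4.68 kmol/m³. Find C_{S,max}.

1.85 kmol/m³

Evaluating C_S at t_opt = ln(k₂/k₁)/(k₂−k₁) gives C_{S,max}/C_{R0} = (k₁/k₂)^[k₂/(k₂−k₁)].
= (0.131/0.113)^(0.113/(0.113−0.131)) = (1.159)^(-6.278) = 0.3954.
C_{S,max} = 0.3954×4.68 = 1.85 kmol/m³.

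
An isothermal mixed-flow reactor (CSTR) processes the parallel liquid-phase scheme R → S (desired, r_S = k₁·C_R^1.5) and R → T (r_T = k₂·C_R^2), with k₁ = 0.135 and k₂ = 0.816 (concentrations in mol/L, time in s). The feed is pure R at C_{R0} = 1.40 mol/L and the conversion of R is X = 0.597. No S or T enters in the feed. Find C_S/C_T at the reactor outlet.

0.220

Exit C_R = C_{R0}(1−X) = 1.40×0.403 = 0.5642 mol/L.
Rates in a CSTR are evaluated at the outlet concentration: r_S = 0.135×0.5642^1.5 = 0.05721, r_T = 0.816×0.5642^2 = 0.2598.
Overall selectivity = C_S/C_T = r_Sτ/(r_Tτ) = r_S/r_T = 0.220.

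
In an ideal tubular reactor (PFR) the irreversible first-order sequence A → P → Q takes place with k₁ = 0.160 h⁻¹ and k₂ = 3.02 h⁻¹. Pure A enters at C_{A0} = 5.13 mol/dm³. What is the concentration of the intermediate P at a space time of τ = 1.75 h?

0.215 mol/dm³

The intermediate concentration in a first-order A→B→C sequence is C_P = k₁C_{A0}(e^(−k₁τ) − e^(−k₂τ))/(k₂−k₁).
e^(−k₁τ) = e^(−0.160×1.75) = e^(−0.2800) = 0.7558; e^(−k₂τ) = e^(−5.285) = 0.005067.
C_P = 0.160×5.13/(3.02−0.160) × (0.7558−0.005067) = 0.2870×0.7507 = 0.2155 mol/dm³.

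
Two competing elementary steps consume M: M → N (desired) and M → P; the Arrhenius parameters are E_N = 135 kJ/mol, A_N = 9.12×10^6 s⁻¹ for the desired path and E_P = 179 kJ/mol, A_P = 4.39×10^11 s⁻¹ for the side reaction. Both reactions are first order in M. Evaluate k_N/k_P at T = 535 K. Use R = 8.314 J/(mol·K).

k_N/k_P = (A_N/A_P)·exp[−(E_N−E_P)/(RT)] = (A_N/A_P)·exp[(E_P−E_N)/(RT)].
(E_P−E_N)/(RT) = (179−135)×10³/(8.314×535) = 44000/4448 = 9.892.
k_N/k_P = (9.12×10^6/4.39×10^11)·exp(9.892) = 2.077×10^-5 × 19774 = 0.411.

0.411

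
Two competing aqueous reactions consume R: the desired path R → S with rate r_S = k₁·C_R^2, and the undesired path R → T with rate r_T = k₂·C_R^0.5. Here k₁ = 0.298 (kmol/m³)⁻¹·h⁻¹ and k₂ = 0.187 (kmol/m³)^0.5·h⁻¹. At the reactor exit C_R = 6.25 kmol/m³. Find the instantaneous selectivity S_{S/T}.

S_{S/T} = r_S/r_T = (k₁·C_R^2)/(k₂·C_R^0.5) = (k₁/k₂)·C_R^1.5.
= (0.298×6.250^2) / (0.187×6.250^0.5) = 11.64/0.4675 = 24.9.
Since the desired path is higher order in R, keeping C_R high (PFR or concentrated feed) favours S.

24.9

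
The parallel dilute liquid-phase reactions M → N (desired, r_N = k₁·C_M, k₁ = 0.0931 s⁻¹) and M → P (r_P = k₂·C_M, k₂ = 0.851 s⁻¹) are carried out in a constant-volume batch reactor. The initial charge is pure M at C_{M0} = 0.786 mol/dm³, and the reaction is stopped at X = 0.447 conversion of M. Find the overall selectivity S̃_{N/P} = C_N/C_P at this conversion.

C_M = C_{M0}(1−X) = 0.4347 mol/dm³.
Both paths are first order in M, so the instantaneous fraction to N is constant: dC_N/d(−C_M) = k₁/(k₁+k₂) = 0.09861.
C_N = 0.09861·(C_{M0}−C_M) = 0.09861×0.3513 = 0.0346 mol/dm³.
C_P = (C_{M0}−C_M)−C_N = 0.3167 mol/dm³; S̃_{N/P} = 0.03465/0.3167 = 0.109.

0.109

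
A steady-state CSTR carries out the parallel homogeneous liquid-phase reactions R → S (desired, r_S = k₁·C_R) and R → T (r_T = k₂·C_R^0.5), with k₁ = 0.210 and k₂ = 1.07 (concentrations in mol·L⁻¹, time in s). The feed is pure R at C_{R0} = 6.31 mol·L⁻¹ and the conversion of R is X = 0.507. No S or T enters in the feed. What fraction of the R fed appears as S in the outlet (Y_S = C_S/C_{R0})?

Exit C_R = C_{R0}(1−X) = 6.31×0.493 = 3.111 mol·L⁻¹.
A CSTR operates uniformly at the exit composition, giving r_S = 0.6533 and r_T = 1.887 (each k·C_R^n at C_R = 3.111).
Fraction of consumed R going to S: r_S/(r_S+r_T) = 0.2571.
C_S = 0.2571·C_{R0}·X = 0.2571×6.31×0.507 = 0.823 mol·L⁻¹; Y_S = C_S/C_{R0} = 0.130.

0.130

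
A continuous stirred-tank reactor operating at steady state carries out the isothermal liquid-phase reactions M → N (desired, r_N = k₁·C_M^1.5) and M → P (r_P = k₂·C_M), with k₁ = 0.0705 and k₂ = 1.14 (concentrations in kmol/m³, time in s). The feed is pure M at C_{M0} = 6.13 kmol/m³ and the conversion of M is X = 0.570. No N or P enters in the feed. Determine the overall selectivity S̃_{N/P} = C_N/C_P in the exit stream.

Exit C_M = C_{M0}(1−X) = 6.13×0.430 = 2.636 kmol/m³.
Rates in a CSTR are evaluated at the outlet concentration: r_N = 0.0705×2.636^1.5 = 0.3017, r_P = 1.14×2.636 = 3.005.
Overall selectivity = C_N/C_P = r_Nτ/(r_Pτ) = r_N/r_P = 0.100.

0.100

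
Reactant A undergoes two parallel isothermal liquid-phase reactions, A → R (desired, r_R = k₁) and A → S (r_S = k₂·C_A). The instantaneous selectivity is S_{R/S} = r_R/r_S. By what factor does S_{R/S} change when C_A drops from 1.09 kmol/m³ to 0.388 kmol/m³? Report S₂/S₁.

S_{R/S} = (k₁/k₂)·C_A⁻¹, so S₂/S₁ = (C_{A,2}/C_{A,1})⁻¹.
= 1.09/0.388 = 2.81.
Selectivity toward R rises as C_A falls — low-concentration operation is favoured.

2.81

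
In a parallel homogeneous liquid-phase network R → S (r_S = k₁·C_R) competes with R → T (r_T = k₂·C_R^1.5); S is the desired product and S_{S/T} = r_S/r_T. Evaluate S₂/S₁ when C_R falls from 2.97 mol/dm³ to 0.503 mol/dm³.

S_{S/T} = (k₁/k₂)·C_R^-0.5, so S₂/S₁ = (C_{R,2}/C_{R,1})^-0.5.
= (0.503/2.97)^(-0.5) = (0.1694)^(-0.5) = 2.43.
Selectivity toward S rises as C_R falls — low-concentration operation is favoured.

2.43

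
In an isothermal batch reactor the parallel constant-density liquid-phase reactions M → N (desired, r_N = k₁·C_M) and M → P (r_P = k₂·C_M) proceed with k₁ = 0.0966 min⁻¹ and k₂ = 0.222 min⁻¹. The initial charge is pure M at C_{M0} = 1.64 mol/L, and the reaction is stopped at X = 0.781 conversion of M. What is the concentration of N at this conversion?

0.388 mol/L

C_M = C_{M0}(1−X) = 0.3592 mol/L.
Both paths are first order in M, so the instantaneous fraction to N is constant: dC_N/d(−C_M) = k₁/(k₁+k₂) = 0.3032.
C_N = 0.3032·(C_{M0}−C_M) = 0.3032×1.281 = 0.388 mol/L.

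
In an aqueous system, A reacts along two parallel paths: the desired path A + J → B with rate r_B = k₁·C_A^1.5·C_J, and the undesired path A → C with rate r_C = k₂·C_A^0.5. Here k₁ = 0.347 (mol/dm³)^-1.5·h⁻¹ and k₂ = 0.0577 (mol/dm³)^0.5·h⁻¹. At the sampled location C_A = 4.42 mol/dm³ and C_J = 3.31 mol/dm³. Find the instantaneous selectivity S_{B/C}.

S_{B/C} = r_B/r_C = (k₁·C_A^1.5·C_J)/(k₂·C_A^0.5) = (k₁/k₂)·C_A·C_J.
= (0.347×4.420^1.5×3.310) / (0.0577×4.420^0.5) = 10.67/0.1213 = 88.0.

88.0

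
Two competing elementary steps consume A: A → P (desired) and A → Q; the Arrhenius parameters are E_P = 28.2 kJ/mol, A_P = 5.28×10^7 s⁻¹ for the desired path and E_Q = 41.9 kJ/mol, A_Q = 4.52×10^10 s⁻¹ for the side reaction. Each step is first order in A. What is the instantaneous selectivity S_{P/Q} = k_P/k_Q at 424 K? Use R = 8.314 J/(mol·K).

0.0569

With equal orders, S_{P/Q} = k_P/k_Q = (A_P/A_Q)·exp[(E_Q−E_P)/(RT)].
(E_Q−E_P)/(RT) = (41.9−28.2)×10³/(8.314×424) = 13700/3525 = 3.886.
k_P/k_Q = (5.28×10^7/4.52×10^10)·exp(3.886) = 0.001168 × 48.73 = 0.0569.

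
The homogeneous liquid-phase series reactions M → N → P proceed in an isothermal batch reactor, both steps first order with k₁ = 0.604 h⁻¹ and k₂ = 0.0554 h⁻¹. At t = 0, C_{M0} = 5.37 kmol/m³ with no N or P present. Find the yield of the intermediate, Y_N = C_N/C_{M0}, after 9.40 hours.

The intermediate concentration in a first-order A→B→C sequence is C_N = k₁C_{M0}(e^(−k₁t) − e^(−k₂t))/(k₂−k₁).
e^(−k₁t) = e^(−0.604×9.40) = e^(−5.678) = 0.003422; e^(−k₂t) = e^(−0.5208) = 0.5941.
C_N = 0.604×5.37/(0.0554−0.604) × (0.003422−0.5941) = (-5.912)×(-0.5906) = 3.492 kmol/m³.
Y_N = C_N/C_{M0} = 3.492/5.37 = 0.650.

0.650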